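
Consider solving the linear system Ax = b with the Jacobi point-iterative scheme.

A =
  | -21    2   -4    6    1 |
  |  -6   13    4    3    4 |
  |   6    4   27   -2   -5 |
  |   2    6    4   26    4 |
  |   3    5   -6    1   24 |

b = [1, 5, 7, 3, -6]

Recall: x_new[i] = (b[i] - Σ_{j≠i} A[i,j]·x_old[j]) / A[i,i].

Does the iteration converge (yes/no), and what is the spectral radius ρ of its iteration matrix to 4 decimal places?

yes, ρ = 0.5582

Write A = D+L+U with D = diag(-21, 13, 27, 26, 24).
T_J = -D⁻¹(L+U): T[3,0] = -(2)/(26) = -0.0769; T[3,3] = 0.
  T[0,:] = [+0.0000  +0.0952  -0.1905  +0.2857  +0.0476]
  T[1,:] = [+0.4615  +0.0000  -0.3077  -0.2308  -0.3077]
  T[2,:] = [-0.2222  -0.1481  +0.0000  +0.0741  +0.1852]
  T[3,:] = [-0.0769  -0.2308  -0.1538  +0.0000  -0.1538]
  T[4,:] = [-0.1250  -0.2083  +0.2500  -0.0417  +0.0000]
eigenvalue magnitudes: 0.5582, 0.4639, 0.2027, 0.1649, 0.1649.
spectral radius ρ = 0.5582; 0.5582 < 1: convergent.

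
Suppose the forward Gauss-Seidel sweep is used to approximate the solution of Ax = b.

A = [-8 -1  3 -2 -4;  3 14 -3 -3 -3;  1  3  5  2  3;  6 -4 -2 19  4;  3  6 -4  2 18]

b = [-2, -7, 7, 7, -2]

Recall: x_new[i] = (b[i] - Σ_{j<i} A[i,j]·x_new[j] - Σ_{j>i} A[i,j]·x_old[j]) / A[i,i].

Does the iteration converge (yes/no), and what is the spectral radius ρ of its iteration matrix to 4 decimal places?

yes, ρ = 0.5791

Let D = diag(-8, 14, 5, 19, 18); L, U the strict triangles.
T_GS = -(D+L)⁻¹U: row 0 first, T[0,3] = -(-2)/(-8) = -0.2500; later rows by forward substitution.
  T[0,:] = [+0.0000 -0.1250 +0.3750 -0.2500 -0.5000]
  T[1,:] = [+0.0000 +0.0268 +0.1339 +0.2679 +0.3214]
  T[2,:] = [+0.0000 +0.0089 -0.1554 -0.5107 -0.6929]
  T[3,:] = [+0.0000 +0.0461 -0.1066 +0.0816 -0.0579]
  T[4,:] = [+0.0000 +0.0088 -0.1298 -0.1702 -0.1713]
moduli |λ_i(T)| = 0.5791, 0.2395, 0.0918, 0.0295, 0.0000.
ρ(T) = max|λ| = 0.5791; 0.5791 < 1: convergent.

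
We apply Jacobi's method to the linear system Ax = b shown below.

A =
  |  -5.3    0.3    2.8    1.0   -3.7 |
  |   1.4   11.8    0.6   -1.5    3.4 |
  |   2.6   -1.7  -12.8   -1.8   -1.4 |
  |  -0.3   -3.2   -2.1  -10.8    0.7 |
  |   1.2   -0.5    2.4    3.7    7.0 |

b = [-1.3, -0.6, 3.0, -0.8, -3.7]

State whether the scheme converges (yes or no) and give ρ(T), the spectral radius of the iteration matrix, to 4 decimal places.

Let D = diag(-5.3, 11.8, -12.8, -10.8, 7); L, U the strict triangles.
Jacobi: T = -D⁻¹(L+U), T[4,1] = -(-0.5)/(7) = +0.0714; T[4,4] = 0.
  T[0,:] = [+0.0000  +0.0566  +0.5283  +0.1887  -0.6981]
  T[1,:] = [-0.1186  +0.0000  -0.0508  +0.1271  -0.2881]
  T[2,:] = [+0.2031  -0.1328  +0.0000  -0.1406  -0.1094]
  T[3,:] = [-0.0278  -0.2963  -0.1944  +0.0000  +0.0648]
  T[4,:] = [-0.1714  +0.0714  -0.3429  -0.5286  +0.0000]
|eigenvalues of T|: 0.5424, 0.4498, 0.3256, 0.3256, 0.2693.
ρ = 0.5424; 0.5424 < 1 ⇒ converges.

yes, ρ = 0.5424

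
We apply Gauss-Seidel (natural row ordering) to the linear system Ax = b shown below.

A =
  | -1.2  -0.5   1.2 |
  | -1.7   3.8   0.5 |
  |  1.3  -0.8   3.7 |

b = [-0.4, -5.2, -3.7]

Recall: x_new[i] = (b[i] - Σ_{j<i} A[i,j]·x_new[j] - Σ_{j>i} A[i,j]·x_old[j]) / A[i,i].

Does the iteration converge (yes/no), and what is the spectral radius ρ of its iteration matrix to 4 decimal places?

Write A = D+L+U with D = diag(-1.2, 3.8, 3.7).
Gauss-Seidel: T = -(D+L)⁻¹U, row 0 first, T[0,2] = -(1.2)/(-1.2) = +1.0000; later rows by forward substitution.
  T[0,:] = [+0.0000  -0.4167  +1.0000]
  T[1,:] = [+0.0000  -0.1864  +0.3158]
  T[2,:] = [+0.0000  +0.1061  -0.2831]
moduli |λ_i(T)| = 0.4241, 0.0454, 0.0000.
spectral radius ρ = 0.4241; 0.4241 < 1: convergent.

yes, ρ = 0.4241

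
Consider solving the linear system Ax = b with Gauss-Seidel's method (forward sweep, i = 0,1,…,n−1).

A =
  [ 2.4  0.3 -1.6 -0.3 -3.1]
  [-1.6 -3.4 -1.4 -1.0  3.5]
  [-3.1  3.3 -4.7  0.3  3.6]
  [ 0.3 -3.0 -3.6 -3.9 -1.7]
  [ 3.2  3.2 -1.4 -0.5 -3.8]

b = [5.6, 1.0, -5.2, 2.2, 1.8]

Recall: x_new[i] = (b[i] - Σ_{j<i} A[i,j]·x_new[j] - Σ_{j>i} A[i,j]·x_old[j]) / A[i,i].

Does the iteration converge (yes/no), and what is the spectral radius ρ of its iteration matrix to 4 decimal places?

no, ρ = 1.5717

Let D = diag(2.4, -3.4, -4.7, -3.9, -3.8); L, U the strict triangles.
Gauss-Seidel: T = -(D+L)⁻¹U, row 0 first, T[0,1] = -(0.3)/(2.4) = -0.1250; later rows by forward substitution.
  T[0,:] = [+0.0000, -0.1250, +0.6667, +0.1250, +1.2917]
  T[1,:] = [+0.0000, +0.0588, -0.7255, -0.3529, +0.4216]
  T[2,:] = [+0.0000, +0.1237, -0.9491, -0.2664, +0.2100]
  T[3,:] = [+0.0000, -0.1691, +1.4854, +0.5270, -0.8547]
  T[4,:] = [+0.0000, -0.0791, +0.1047, -0.1631, +1.4778]
eigenvalue magnitudes: 1.5717, 0.5391, 0.0967, 0.0147, 0.0000.
ρ(T) = max|λ| = 1.5717; 1.5717 > 1, so it fails to converge.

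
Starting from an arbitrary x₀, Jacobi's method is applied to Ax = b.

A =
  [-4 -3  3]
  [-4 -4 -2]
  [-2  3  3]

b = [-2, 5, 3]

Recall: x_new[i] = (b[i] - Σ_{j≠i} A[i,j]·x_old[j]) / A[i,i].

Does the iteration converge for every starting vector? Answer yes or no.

Diagonal D = diag(-4, -4, 3); L, U strict lower/upper.
Jacobi: T = -D⁻¹(L+U), T[2,0] = -(-2)/(3) = +0.6667; T[2,2] = 0.
  T[0,:] = [+0.0000 -0.7500 +0.7500]
  T[1,:] = [-1.0000 +0.0000 -0.5000]
  T[2,:] = [+0.6667 -1.0000 +0.0000]
eigenvalue magnitudes: 1.5479, 0.8038, 0.8038.
ρ = 1.5479; 1.5479 > 1: divergent.

no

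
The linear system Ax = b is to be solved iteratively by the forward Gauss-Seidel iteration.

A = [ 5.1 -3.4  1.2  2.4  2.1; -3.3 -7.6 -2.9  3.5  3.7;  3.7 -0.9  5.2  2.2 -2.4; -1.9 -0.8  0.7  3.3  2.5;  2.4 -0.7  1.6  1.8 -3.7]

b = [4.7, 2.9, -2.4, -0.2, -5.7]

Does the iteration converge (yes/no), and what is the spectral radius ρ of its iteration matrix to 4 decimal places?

Write A = D+L+U with D = diag(5.1, -7.6, 5.2, 3.3, -3.7).
GS T = -(D+L)⁻¹U: row 0 first, T[0,1] = -(-3.4)/(5.1) = +0.6667; later rows by forward substitution.
  T[0,:] = [+0.0000  +0.6667  -0.2353  -0.4706  -0.4118]
  T[1,:] = [+0.0000  -0.2895  -0.2794  +0.6649  +0.6656]
  T[2,:] = [+0.0000  -0.5245  +0.1191  +0.0268  +0.8697]
  T[3,:] = [+0.0000  +0.4249  -0.2285  -0.1155  -1.0178]
  T[4,:] = [+0.0000  +0.4671  -0.1594  -0.4756  -0.5121]
|eigenvalues of T|: 1.4710, 0.4447, 0.4447, 0.1818, 0.0000.
spectral radius ρ = 1.4710; 1.4710 > 1 ⇒ diverges.

no, ρ = 1.4710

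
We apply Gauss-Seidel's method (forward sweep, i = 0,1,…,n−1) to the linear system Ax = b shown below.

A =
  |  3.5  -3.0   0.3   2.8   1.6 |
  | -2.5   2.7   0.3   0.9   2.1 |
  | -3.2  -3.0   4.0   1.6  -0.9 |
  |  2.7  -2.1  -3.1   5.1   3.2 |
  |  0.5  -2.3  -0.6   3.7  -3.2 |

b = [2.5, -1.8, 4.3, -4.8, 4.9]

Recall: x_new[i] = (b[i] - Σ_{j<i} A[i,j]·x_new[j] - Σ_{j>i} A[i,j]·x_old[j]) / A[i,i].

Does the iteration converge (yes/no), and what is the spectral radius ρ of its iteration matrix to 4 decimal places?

no, ρ = 1.4348

Diagonal D = diag(3.5, 2.7, 4, 5.1, -3.2); L, U strict lower/upper.
T_GS = -(D+L)⁻¹U: row 0 first, T[0,2] = -(0.3)/(3.5) = -0.0857; later rows by forward substitution.
  T[0,:] = [+0.0000 +0.8571 -0.0857 -0.8000 -0.4571]
  T[1,:] = [+0.0000 +0.7937 -0.1905 -1.0741 -1.2011]
  T[2,:] = [+0.0000 +1.2810 -0.2114 -1.8456 -1.0415]
  T[3,:] = [+0.0000 +0.6516 -0.1616 -1.1405 -1.5131]
  T[4,:] = [+0.0000 +0.0768 -0.0237 -0.3257 -0.7624]
|λ(T)| sorted: 1.4348, 0.1497, 0.1355, 0.1283, 0.0000.
spectral radius ρ = 1.4348; 1.4348 > 1 ⇒ diverges.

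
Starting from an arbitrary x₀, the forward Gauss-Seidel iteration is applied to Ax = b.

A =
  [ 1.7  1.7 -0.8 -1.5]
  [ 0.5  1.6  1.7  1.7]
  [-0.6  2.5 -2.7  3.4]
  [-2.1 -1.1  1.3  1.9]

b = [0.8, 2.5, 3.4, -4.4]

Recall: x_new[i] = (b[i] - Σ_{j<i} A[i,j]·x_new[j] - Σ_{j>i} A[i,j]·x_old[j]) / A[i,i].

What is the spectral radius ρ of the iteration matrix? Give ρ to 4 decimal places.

1.3794

Diagonal D = diag(1.7, 1.6, -2.7, 1.9); L, U strict lower/upper.
Gauss-Seidel: T = -(D+L)⁻¹U, row 0 first, T[0,3] = -(-1.5)/(1.7) = +0.8824; later rows by forward substitution.
  T[0,:] = [+0.0000 -1.0000 +0.4706 +0.8824]
  T[1,:] = [+0.0000 +0.3125 -1.2096 -1.3382]
  T[2,:] = [+0.0000 +0.5116 -1.2245 -0.1759]
  T[3,:] = [+0.0000 -1.2744 +0.6577 +0.3208]
moduli |λ_i(T)| = 1.3794, 1.0354, 1.0354, 0.0000.
spectral radius ρ = 1.3794; 1.3794 > 1, so it fails to converge.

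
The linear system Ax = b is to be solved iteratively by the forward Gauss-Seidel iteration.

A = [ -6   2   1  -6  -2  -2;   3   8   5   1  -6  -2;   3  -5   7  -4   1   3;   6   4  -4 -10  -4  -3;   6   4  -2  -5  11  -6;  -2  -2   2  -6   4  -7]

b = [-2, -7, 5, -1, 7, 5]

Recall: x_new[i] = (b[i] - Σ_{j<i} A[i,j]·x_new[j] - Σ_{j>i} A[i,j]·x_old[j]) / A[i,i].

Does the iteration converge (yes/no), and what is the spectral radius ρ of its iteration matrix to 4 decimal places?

A = D + L + U where D = diag(-6, 8, 7, -10, 11, -7).
Gauss-Seidel: T = -(D+L)⁻¹U, row 0 first, T[0,5] = -(-2)/(-6) = -0.3333; later rows by forward substitution.
  T[0,:] = [+0.0000 +0.3333 +0.1667 -1.0000 -0.3333 -0.3333]
  T[1,:] = [+0.0000 -0.1250 -0.6875 +0.2500 +0.8750 +0.3750]
  T[2,:] = [+0.0000 -0.2321 -0.5625 +1.1786 +0.6250 -0.0179]
  T[3,:] = [+0.0000 +0.2429 +0.0500 -0.9714 -0.5000 -0.3429]
  T[4,:] = [+0.0000 -0.0682 +0.0795 +0.2273 -0.2500 +0.4318]
  T[5,:] = [+0.0000 -0.3730 -0.0093 +1.5135 +0.3095 +0.5236]
eigenvalue magnitudes: 1.2724, 0.6430, 0.6430, 0.2197, 0.0642, 0.0000.
ρ(T) = max|λ| = 1.2724; 1.2724 > 1, so it fails to converge.

no, ρ = 1.2724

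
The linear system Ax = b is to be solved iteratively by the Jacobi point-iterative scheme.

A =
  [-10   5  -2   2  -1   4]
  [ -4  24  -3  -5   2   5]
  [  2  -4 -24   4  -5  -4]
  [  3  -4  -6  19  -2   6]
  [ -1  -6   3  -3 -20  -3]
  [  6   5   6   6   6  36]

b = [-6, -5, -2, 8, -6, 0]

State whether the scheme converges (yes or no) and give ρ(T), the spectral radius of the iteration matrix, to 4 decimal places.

Let D = diag(-10, 24, -24, 19, -20, 36); L, U the strict triangles.
Jacobi T = -D⁻¹(L+U): T[1,0] = -(-4)/(24) = +0.1667; T[1,1] = 0.
  T[0,:] = [+0.0000 +0.5000 -0.2000 +0.2000 -0.1000 +0.4000]
  T[1,:] = [+0.1667 +0.0000 +0.1250 +0.2083 -0.0833 -0.2083]
  T[2,:] = [+0.0833 -0.1667 +0.0000 +0.1667 -0.2083 -0.1667]
  T[3,:] = [-0.1579 +0.2105 +0.3158 +0.0000 +0.1053 -0.3158]
  T[4,:] = [-0.0500 -0.3000 +0.1500 -0.1500 +0.0000 -0.1500]
  T[5,:] = [-0.1667 -0.1389 -0.1667 -0.1667 -0.1667 +0.0000]
moduli |λ_i(T)| = 0.5263, 0.2914, 0.2914, 0.1819, 0.1819, 0.1252.
spectral radius ρ = 0.5263; 0.5263 < 1: convergent.

yes, ρ = 0.5263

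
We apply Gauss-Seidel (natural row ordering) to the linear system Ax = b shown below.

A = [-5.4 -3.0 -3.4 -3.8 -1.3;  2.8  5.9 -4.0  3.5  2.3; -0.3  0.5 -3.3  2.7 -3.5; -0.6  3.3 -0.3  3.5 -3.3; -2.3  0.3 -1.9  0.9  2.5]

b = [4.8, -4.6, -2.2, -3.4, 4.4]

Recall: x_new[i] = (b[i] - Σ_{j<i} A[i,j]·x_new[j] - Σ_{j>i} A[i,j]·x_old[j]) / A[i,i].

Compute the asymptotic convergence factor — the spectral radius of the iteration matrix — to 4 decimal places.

1.4051

Let D = diag(-5.4, 5.9, -3.3, 3.5, 2.5); L, U the strict triangles.
T_GS = -(D+L)⁻¹U: row 0 first, T[0,1] = -(-3)/(-5.4) = -0.5556; later rows by forward substitution.
  T[0,:] = [+0.0000 -0.5556 -0.6296 -0.7037 -0.2407]
  T[1,:] = [+0.0000 +0.2637 +0.9768 -0.2593 -0.2756]
  T[2,:] = [+0.0000 +0.0905 +0.2052 +0.8429 -1.0805]
  T[3,:] = [+0.0000 -0.3361 -1.0113 +0.1961 +1.0688]
  T[4,:] = [+0.0000 -0.3530 -0.1764 -0.0463 -1.3943]
|λ(T)| sorted: 1.4051, 0.9044, 0.9044, 0.2326, 0.0000.
spectral radius ρ = 1.4051; 1.4051 > 1 ⇒ diverges.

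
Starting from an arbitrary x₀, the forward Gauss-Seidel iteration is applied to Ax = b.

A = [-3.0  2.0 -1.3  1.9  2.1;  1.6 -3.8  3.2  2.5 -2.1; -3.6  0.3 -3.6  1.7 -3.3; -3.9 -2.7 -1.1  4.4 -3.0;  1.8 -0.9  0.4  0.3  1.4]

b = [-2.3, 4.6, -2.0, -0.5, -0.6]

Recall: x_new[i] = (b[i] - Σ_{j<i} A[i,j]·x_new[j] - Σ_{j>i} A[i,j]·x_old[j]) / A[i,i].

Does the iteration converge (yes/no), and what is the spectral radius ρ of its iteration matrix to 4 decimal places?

no, ρ = 1.3685

Let D = diag(-3, -3.8, -3.6, 4.4, 1.4); L, U the strict triangles.
T_GS = -(D+L)⁻¹U: row 0 first, T[0,4] = -(2.1)/(-3) = +0.7000; later rows by forward substitution.
  T[0,:] = [+0.0000 +0.6667 -0.4333 +0.6333 +0.7000]
  T[1,:] = [+0.0000 +0.2807 +0.6596 +0.9246 -0.2579]
  T[2,:] = [+0.0000 -0.6433 +0.4883 -0.0841 -1.6382]
  T[3,:] = [+0.0000 +0.6023 +0.1428 +1.1077 +0.7345]
  T[4,:] = [+0.0000 -0.6220 +0.8111 -0.4333 -0.7551]
moduli |λ_i(T)| = 1.3685, 1.1506, 1.1506, 0.1283, 0.0000.
spectral radius ρ = 1.3685; 1.3685 > 1: divergent.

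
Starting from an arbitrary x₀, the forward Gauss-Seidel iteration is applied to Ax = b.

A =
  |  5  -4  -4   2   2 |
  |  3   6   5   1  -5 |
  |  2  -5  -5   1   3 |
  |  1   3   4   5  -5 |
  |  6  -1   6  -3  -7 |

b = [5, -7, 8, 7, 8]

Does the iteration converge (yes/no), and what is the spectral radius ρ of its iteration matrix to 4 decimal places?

A = D + L + U where D = diag(5, 6, -5, 5, -7).
GS T = -(D+L)⁻¹U: row 0 first, T[0,4] = -(2)/(5) = -0.4000; later rows by forward substitution.
  T[0,:] = [+0.0000, +0.8000, +0.8000, -0.4000, -0.4000]
  T[1,:] = [+0.0000, -0.4000, -1.2333, +0.0333, +1.0333]
  T[2,:] = [+0.0000, +0.7200, +1.5533, +0.0067, -0.5933]
  T[3,:] = [+0.0000, -0.4960, -0.6627, +0.0547, +0.9347]
  T[4,:] = [+0.0000, +1.5726, +2.4773, -0.3653, -1.3996]
|λ(T)| sorted: 1.1707, 0.8539, 0.4065, 0.2813, 0.0000.
spectral radius ρ = 1.1707; 1.1707 > 1, so it fails to converge.

no, ρ = 1.1707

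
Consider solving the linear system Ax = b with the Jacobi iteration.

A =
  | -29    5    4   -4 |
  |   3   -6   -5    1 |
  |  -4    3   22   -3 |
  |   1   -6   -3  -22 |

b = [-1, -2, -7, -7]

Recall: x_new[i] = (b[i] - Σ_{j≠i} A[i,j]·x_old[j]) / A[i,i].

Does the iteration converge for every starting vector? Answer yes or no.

Diagonal D = diag(-29, -6, 22, -22); L, U strict lower/upper.
Jacobi: T = -D⁻¹(L+U), T[0,3] = -(-4)/(-29) = -0.1379; T[0,0] = 0.
  T[0,:] = [+0.0000 +0.1724 +0.1379 -0.1379]
  T[1,:] = [+0.5000 +0.0000 -0.8333 +0.1667]
  T[2,:] = [+0.1818 -0.1364 +0.0000 +0.1364]
  T[3,:] = [+0.0455 -0.2727 -0.1364 +0.0000]
|roots of det(T-λI)|: 0.4043, 0.3324, 0.3324, 0.1754.
ρ(T) = max|λ| = 0.4043; 0.4043 < 1, so it converges for any x₀.

yes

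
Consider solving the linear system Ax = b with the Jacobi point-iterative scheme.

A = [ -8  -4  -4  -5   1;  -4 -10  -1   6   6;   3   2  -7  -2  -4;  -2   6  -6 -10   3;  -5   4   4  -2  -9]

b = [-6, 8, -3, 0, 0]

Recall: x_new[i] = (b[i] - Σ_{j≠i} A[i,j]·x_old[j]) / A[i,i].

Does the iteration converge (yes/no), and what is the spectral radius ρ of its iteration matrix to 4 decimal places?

A = D + L + U where D = diag(-8, -10, -7, -10, -9).
T_J = -D⁻¹(L+U): T[1,3] = -(6)/(-10) = +0.6000; T[1,1] = 0.
  T[0,:] = [+0.0000 -0.5000 -0.5000 -0.6250 +0.1250]
  T[1,:] = [-0.4000 +0.0000 -0.1000 +0.6000 +0.6000]
  T[2,:] = [+0.4286 +0.2857 +0.0000 -0.2857 -0.5714]
  T[3,:] = [-0.2000 +0.6000 -0.6000 +0.0000 +0.3000]
  T[4,:] = [-0.5556 +0.4444 +0.4444 -0.2222 +0.0000]
eigenvalue magnitudes: 1.1509, 0.8550, 0.7561, 0.7561, 0.0382.
ρ = 1.1509; 1.1509 > 1: divergent.

no, ρ = 1.1509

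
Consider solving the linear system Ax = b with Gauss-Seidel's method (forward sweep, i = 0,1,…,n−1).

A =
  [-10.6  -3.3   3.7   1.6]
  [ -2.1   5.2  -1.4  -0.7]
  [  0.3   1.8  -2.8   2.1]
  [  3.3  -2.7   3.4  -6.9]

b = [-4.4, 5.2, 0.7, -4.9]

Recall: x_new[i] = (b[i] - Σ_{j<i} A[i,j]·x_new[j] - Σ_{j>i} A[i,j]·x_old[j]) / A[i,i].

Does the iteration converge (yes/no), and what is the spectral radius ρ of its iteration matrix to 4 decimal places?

yes, ρ = 0.5523

A = D + L + U where D = diag(-10.6, 5.2, -2.8, -6.9).
GS T = -(D+L)⁻¹U: row 0 first, T[0,2] = -(3.7)/(-10.6) = +0.3491; later rows by forward substitution.
  T[0,:] = [+0.0000, -0.3113, +0.3491, +0.1509]
  T[1,:] = [+0.0000, -0.1257, +0.4102, +0.1956]
  T[2,:] = [+0.0000, -0.1142, +0.3011, +0.8919]
  T[3,:] = [+0.0000, -0.1560, +0.1548, +0.4351]
|λ(T)| sorted: 0.5523, 0.2643, 0.2060, 0.0000.
ρ = 0.5523; 0.5523 < 1, so it converges for any x₀.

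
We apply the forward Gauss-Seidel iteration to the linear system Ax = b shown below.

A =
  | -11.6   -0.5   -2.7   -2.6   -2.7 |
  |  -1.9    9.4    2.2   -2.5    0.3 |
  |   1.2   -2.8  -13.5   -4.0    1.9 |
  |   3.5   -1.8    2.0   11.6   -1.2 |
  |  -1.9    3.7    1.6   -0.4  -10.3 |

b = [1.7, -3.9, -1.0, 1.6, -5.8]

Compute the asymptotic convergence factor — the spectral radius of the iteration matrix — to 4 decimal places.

0.2492

Split A = D + L + U, D = diag(-11.6, 9.4, -13.5, 11.6, -10.3).
T_GS = -(D+L)⁻¹U: row 0 first, T[0,2] = -(-2.7)/(-11.6) = -0.2328; later rows by forward substitution.
  T[0,:] = [+0.0000 -0.0431 -0.2328 -0.2241 -0.2328]
  T[1,:] = [+0.0000 -0.0087 -0.2811 +0.2207 -0.0790]
  T[2,:] = [+0.0000 -0.0020 +0.0376 -0.3620 +0.1364]
  T[3,:] = [+0.0000 +0.0120 +0.0201 +0.1643 +0.1379]
  T[4,:] = [+0.0000 +0.0040 -0.0530 +0.0580 +0.0304]
|eigenvalues of T|: 0.2492, 0.1419, 0.1419, 0.0114, 0.0000.
ρ(T) = max|λ| = 0.2492; 0.2492 < 1 ⇒ converges.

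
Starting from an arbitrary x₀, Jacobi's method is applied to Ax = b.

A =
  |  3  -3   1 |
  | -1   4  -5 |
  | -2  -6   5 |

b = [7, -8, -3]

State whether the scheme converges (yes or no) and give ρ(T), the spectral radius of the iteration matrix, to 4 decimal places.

Split A = D + L + U, D = diag(3, 4, 5).
T_J = -D⁻¹(L+U): T[0,1] = -(-3)/(3) = +1.0000; T[0,0] = 0.
  T[0,:] = [+0.0000 +1.0000 -0.3333]
  T[1,:] = [+0.2500 +0.0000 +1.2500]
  T[2,:] = [+0.4000 +1.2000 +0.0000]
|roots of det(T-λI)|: 1.3807, 1.1227, 0.2581.
ρ = 1.3807; 1.3807 > 1 ⇒ diverges.

no, ρ = 1.3807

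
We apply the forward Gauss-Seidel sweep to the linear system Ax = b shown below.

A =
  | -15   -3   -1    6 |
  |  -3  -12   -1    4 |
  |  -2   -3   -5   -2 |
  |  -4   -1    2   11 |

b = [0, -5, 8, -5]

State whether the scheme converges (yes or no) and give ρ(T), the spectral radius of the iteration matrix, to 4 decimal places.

A = D + L + U where D = diag(-15, -12, -5, 11).
GS T = -(D+L)⁻¹U: row 0 first, T[0,1] = -(-3)/(-15) = -0.2000; later rows by forward substitution.
  T[0,:] = [+0.0000 -0.2000 -0.0667 +0.4000]
  T[1,:] = [+0.0000 +0.0500 -0.0667 +0.2333]
  T[2,:] = [+0.0000 +0.0500 +0.0667 -0.7000]
  T[3,:] = [+0.0000 -0.0773 -0.0424 +0.2939]
eigenvalue magnitudes: 0.2667, 0.1914, 0.0475, 0.0000.
ρ(T) = max|λ| = 0.2667; 0.2667 < 1, so it converges for any x₀.

yes, ρ = 0.2667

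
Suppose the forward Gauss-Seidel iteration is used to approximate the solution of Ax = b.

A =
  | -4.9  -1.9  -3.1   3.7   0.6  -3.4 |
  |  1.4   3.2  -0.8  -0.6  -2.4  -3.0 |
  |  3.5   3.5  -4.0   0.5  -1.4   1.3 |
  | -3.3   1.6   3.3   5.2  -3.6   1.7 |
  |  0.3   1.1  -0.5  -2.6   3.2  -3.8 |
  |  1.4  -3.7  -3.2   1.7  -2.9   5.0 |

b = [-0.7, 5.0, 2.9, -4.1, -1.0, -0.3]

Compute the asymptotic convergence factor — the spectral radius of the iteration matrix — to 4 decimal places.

1.3306

Let D = diag(-4.9, 3.2, -4, 5.2, 3.2, 5); L, U the strict triangles.
Gauss-Seidel: T = -(D+L)⁻¹U, row 0 first, T[0,3] = -(3.7)/(-4.9) = +0.7551; later rows by forward substitution.
  T[0,:] = [+0.0000 -0.3878 -0.6327 +0.7551 +0.1224 -0.6939]
  T[1,:] = [+0.0000 +0.1696 +0.5268 -0.1429 +0.6964 +1.2411]
  T[2,:] = [+0.0000 -0.1908 -0.0926 +0.6607 +0.3665 +0.8038]
  T[3,:] = [+0.0000 -0.1772 -0.5048 +0.1039 +0.3231 -1.6592]
  T[4,:] = [+0.0000 -0.1957 -0.5464 +0.1659 +0.0689 -0.3966]
  T[5,:] = [+0.0000 +0.0587 +0.3624 +0.1666 +0.6458 +1.9612]
|roots of det(T-λI)|: 1.3306, 0.7783, 0.7783, 0.3367, 0.0103, 0.0000.
spectral radius ρ = 1.3306; 1.3306 > 1, so it fails to converge.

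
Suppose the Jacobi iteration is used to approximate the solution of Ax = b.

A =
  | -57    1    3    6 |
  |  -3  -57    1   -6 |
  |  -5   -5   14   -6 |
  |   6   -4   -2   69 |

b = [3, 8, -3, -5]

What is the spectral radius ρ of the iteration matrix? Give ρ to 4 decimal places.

0.2001

Split A = D + L + U, D = diag(-57, -57, 14, 69).
Jacobi: T = -D⁻¹(L+U), T[1,2] = -(1)/(-57) = +0.0175; T[1,1] = 0.
  T[0,:] = [+0.0000 +0.0175 +0.0526 +0.1053]
  T[1,:] = [-0.0526 +0.0000 +0.0175 -0.1053]
  T[2,:] = [+0.3571 +0.3571 +0.0000 +0.4286]
  T[3,:] = [-0.0870 +0.0580 +0.0290 +0.0000]
|λ(T)| sorted: 0.2001, 0.1260, 0.0970, 0.0970.
spectral radius ρ = 0.2001; 0.2001 < 1: convergent.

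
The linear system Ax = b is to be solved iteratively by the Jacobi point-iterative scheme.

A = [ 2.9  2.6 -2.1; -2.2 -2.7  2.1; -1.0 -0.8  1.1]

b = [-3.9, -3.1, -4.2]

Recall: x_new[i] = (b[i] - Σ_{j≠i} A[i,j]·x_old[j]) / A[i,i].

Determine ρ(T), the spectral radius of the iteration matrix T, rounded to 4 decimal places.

1.6162

Diagonal D = diag(2.9, -2.7, 1.1); L, U strict lower/upper.
Jacobi T = -D⁻¹(L+U): T[1,0] = -(-2.2)/(-2.7) = -0.8148; T[1,1] = 0.
  T[0,:] = [+0.0000 -0.8966 +0.7241]
  T[1,:] = [-0.8148 +0.0000 +0.7778]
  T[2,:] = [+0.9091 +0.7273 +0.0000]
|λ(T)| sorted: 1.6162, 0.8110, 0.8110.
ρ(T) = max|λ| = 1.6162; 1.6162 > 1 ⇒ diverges.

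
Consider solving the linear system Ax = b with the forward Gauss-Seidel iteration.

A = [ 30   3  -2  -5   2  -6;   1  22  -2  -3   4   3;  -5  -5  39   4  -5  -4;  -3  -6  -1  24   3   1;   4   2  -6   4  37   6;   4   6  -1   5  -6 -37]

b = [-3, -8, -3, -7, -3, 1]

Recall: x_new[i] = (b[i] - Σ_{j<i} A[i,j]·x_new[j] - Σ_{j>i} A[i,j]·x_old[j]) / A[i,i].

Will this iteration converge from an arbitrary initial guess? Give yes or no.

A = D + L + U where D = diag(30, 22, 39, 24, 37, -37).
T_GS = -(D+L)⁻¹U: row 0 first, T[0,5] = -(-6)/(30) = +0.2000; later rows by forward substitution.
  T[0,:] = [+0.0000, -0.1000, +0.0667, +0.1667, -0.0667, +0.2000]
  T[1,:] = [+0.0000, +0.0045, +0.0879, +0.1288, -0.1788, -0.1455]
  T[2,:] = [+0.0000, -0.0122, +0.0198, -0.0647, +0.0967, +0.1096]
  T[3,:] = [+0.0000, -0.0119, +0.0311, +0.0503, -0.1740, -0.0485]
  T[4,:] = [+0.0000, +0.0099, -0.0121, -0.0409, +0.0514, -0.1529]
  T[5,:] = [+0.0000, -0.0129, +0.0271, +0.0541, -0.0707, +0.0133]
|eigenvalues of T|: 0.1648, 0.0740, 0.0740, 0.0476, 0.0476, 0.0000.
ρ(T) = max|λ| = 0.1648; 0.1648 < 1: convergent.

yes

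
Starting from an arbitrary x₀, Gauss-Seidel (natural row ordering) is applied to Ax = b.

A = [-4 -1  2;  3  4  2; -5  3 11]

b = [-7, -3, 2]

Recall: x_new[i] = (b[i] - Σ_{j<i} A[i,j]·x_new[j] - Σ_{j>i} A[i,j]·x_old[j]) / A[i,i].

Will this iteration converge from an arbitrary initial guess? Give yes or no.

yes

Diagonal D = diag(-4, 4, 11); L, U strict lower/upper.
T_GS = -(D+L)⁻¹U: row 0 first, T[0,1] = -(-1)/(-4) = -0.2500; later rows by forward substitution.
  T[0,:] = [+0.0000, -0.2500, +0.5000]
  T[1,:] = [+0.0000, +0.1875, -0.8750]
  T[2,:] = [+0.0000, -0.1648, +0.4659]
|roots of det(T-λI)|: 0.7311, 0.0777, 0.0000.
ρ(T) = max|λ| = 0.7311; 0.7311 < 1: convergent.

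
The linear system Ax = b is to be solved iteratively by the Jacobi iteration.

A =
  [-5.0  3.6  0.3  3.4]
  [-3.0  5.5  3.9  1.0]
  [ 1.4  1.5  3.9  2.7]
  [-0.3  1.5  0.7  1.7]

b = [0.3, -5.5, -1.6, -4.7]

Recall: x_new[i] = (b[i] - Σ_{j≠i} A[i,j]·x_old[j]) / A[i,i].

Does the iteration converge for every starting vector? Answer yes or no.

no

Split A = D + L + U, D = diag(-5, 5.5, 3.9, 1.7).
Jacobi T = -D⁻¹(L+U): T[3,2] = -(0.7)/(1.7) = -0.4118; T[3,3] = 0.
  T[0,:] = [+0.0000, +0.7200, +0.0600, +0.6800]
  T[1,:] = [+0.5455, +0.0000, -0.7091, -0.1818]
  T[2,:] = [-0.3590, -0.3846, +0.0000, -0.6923]
  T[3,:] = [+0.1765, -0.8824, -0.4118, +0.0000]
|eigenvalues of T|: 1.2410, 0.8020, 0.8020, 0.2148.
ρ(T) = max|λ| = 1.2410; 1.2410 > 1, so it fails to converge.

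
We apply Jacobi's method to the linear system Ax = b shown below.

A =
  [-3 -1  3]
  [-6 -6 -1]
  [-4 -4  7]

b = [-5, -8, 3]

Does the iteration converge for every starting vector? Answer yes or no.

no

Let D = diag(-3, -6, 7); L, U the strict triangles.
T_J = -D⁻¹(L+U): T[1,0] = -(-6)/(-6) = -1.0000; T[1,1] = 0.
  T[0,:] = [+0.0000  -0.3333  +1.0000]
  T[1,:] = [-1.0000  +0.0000  -0.1667]
  T[2,:] = [+0.5714  +0.5714  +0.0000]
moduli |λ_i(T)| = 1.1338, 0.6899, 0.6899.
ρ = 1.1338; 1.1338 > 1 ⇒ diverges.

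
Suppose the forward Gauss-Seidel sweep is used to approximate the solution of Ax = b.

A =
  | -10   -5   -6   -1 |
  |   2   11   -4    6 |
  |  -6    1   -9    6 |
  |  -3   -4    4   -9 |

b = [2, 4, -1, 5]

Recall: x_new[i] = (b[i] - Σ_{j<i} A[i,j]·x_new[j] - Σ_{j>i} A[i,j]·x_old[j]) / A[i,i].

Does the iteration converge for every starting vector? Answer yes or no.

Split A = D + L + U, D = diag(-10, 11, -9, -9).
GS T = -(D+L)⁻¹U: row 0 first, T[0,1] = -(-5)/(-10) = -0.5000; later rows by forward substitution.
  T[0,:] = [+0.0000 -0.5000 -0.6000 -0.1000]
  T[1,:] = [+0.0000 +0.0909 +0.4727 -0.5273]
  T[2,:] = [+0.0000 +0.3434 +0.4525 +0.6747]
  T[3,:] = [+0.0000 +0.2789 +0.1910 +0.5676]
|eigenvalues of T|: 0.9380, 0.2075, 0.2075, 0.0000.
ρ(T) = max|λ| = 0.9380; 0.9380 < 1: convergent.

yes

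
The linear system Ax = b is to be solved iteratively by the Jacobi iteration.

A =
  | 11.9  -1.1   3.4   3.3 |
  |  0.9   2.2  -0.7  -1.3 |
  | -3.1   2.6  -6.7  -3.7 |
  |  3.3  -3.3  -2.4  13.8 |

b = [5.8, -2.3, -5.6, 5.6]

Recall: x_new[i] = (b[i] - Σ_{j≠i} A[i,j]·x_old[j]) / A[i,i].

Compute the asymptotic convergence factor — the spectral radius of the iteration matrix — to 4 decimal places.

0.5818

Let D = diag(11.9, 2.2, -6.7, 13.8); L, U the strict triangles.
Jacobi: T = -D⁻¹(L+U), T[1,3] = -(-1.3)/(2.2) = +0.5909; T[1,1] = 0.
  T[0,:] = [+0.0000  +0.0924  -0.2857  -0.2773]
  T[1,:] = [-0.4091  +0.0000  +0.3182  +0.5909]
  T[2,:] = [-0.4627  +0.3881  +0.0000  -0.5522]
  T[3,:] = [-0.2391  +0.2391  +0.1739  +0.0000]
|roots of det(T-λI)|: 0.5818, 0.4460, 0.3048, 0.1689.
spectral radius ρ = 0.5818; 0.5818 < 1: convergent.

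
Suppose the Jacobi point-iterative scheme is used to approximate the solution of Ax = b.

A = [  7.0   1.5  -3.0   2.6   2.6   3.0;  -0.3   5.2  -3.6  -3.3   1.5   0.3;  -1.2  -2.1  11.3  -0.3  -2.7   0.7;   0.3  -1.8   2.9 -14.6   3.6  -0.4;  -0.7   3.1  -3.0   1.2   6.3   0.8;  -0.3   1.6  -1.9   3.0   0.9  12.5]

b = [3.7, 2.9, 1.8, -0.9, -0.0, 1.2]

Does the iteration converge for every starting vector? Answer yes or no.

yes

Let D = diag(7, 5.2, 11.3, -14.6, 6.3, 12.5); L, U the strict triangles.
Jacobi: T = -D⁻¹(L+U), T[1,3] = -(-3.3)/(5.2) = +0.6346; T[1,1] = 0.
  T[0,:] = [+0.0000 -0.2143 +0.4286 -0.3714 -0.3714 -0.4286]
  T[1,:] = [+0.0577 +0.0000 +0.6923 +0.6346 -0.2885 -0.0577]
  T[2,:] = [+0.1062 +0.1858 +0.0000 +0.0265 +0.2389 -0.0619]
  T[3,:] = [+0.0205 -0.1233 +0.1986 +0.0000 +0.2466 -0.0274]
  T[4,:] = [+0.1111 -0.4921 +0.4762 -0.1905 +0.0000 -0.1270]
  T[5,:] = [+0.0240 -0.1280 +0.1520 -0.2400 -0.0720 +0.0000]
eigenvalue magnitudes: 0.7397, 0.4332, 0.4332, 0.2514, 0.2514, 0.1822.
spectral radius ρ = 0.7397; 0.7397 < 1, so it converges for any x₀.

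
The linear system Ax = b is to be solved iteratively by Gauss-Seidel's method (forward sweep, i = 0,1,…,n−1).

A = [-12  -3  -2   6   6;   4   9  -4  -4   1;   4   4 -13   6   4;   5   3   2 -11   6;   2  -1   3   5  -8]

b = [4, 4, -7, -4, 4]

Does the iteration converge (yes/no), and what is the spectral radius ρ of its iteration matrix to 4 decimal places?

no, ρ = 1.2793

Diagonal D = diag(-12, 9, -13, -11, -8); L, U strict lower/upper.
T_GS = -(D+L)⁻¹U: row 0 first, T[0,2] = -(-2)/(-12) = -0.1667; later rows by forward substitution.
  T[0,:] = [+0.0000, -0.2500, -0.1667, +0.5000, +0.5000]
  T[1,:] = [+0.0000, +0.1111, +0.5185, +0.2222, -0.3333]
  T[2,:] = [+0.0000, -0.0427, +0.1083, +0.6838, +0.3590]
  T[3,:] = [+0.0000, -0.0911, +0.0853, +0.4122, +0.7471]
  T[4,:] = [+0.0000, -0.1494, -0.0125, +0.6113, +0.7682]
|λ(T)| sorted: 1.2793, 0.3802, 0.1798, 0.0800, 0.0000.
ρ = 1.2793; 1.2793 > 1: divergent.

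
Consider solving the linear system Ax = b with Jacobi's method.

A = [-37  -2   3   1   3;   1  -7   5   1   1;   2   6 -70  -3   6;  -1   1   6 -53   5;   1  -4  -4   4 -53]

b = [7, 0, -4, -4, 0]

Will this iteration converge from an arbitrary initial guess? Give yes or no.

yes

Diagonal D = diag(-37, -7, -70, -53, -53); L, U strict lower/upper.
Jacobi: T = -D⁻¹(L+U), T[2,1] = -(6)/(-70) = +0.0857; T[2,2] = 0.
  T[0,:] = [+0.0000, -0.0541, +0.0811, +0.0270, +0.0811]
  T[1,:] = [+0.1429, +0.0000, +0.7143, +0.1429, +0.1429]
  T[2,:] = [+0.0286, +0.0857, +0.0000, -0.0429, +0.0857]
  T[3,:] = [-0.0189, +0.0189, +0.1132, +0.0000, +0.0943]
  T[4,:] = [+0.0189, -0.0755, -0.0755, +0.0755, +0.0000]
|eigenvalues of T|: 0.2313, 0.1847, 0.1847, 0.1000, 0.0260.
ρ = 0.2313; 0.2313 < 1 ⇒ converges.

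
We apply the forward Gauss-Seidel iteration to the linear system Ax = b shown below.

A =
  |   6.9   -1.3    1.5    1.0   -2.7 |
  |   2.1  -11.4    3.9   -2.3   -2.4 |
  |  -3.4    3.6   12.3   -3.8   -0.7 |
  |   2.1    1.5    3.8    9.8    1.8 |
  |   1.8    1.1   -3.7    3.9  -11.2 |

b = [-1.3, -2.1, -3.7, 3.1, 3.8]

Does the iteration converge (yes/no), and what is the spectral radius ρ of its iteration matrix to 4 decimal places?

Split A = D + L + U, D = diag(6.9, -11.4, 12.3, 9.8, -11.2).
T_GS = -(D+L)⁻¹U: row 0 first, T[0,4] = -(-2.7)/(6.9) = +0.3913; later rows by forward substitution.
  T[0,:] = [+0.0000 +0.1884 -0.2174 -0.1449 +0.3913]
  T[1,:] = [+0.0000 +0.0347 +0.3021 -0.2285 -0.1384]
  T[2,:] = [+0.0000 +0.0419 -0.1485 +0.3357 +0.2056]
  T[3,:] = [+0.0000 -0.0619 +0.0579 -0.0642 -0.3261]
  T[4,:] = [+0.0000 -0.0017 +0.0640 -0.1790 -0.1322]
|eigenvalues of T|: 0.5005, 0.1370, 0.1370, 0.0626, 0.0000.
spectral radius ρ = 0.5005; 0.5005 < 1: convergent.

yes, ρ = 0.5005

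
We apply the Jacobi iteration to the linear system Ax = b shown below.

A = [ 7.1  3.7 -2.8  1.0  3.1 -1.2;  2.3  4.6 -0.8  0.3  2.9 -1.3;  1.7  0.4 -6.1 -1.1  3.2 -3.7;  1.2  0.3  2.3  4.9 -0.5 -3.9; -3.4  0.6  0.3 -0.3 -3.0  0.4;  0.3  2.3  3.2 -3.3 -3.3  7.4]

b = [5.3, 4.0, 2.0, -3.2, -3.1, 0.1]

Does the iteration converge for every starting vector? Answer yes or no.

A = D + L + U where D = diag(7.1, 4.6, -6.1, 4.9, -3, 7.4).
T_J = -D⁻¹(L+U): T[3,4] = -(-0.5)/(4.9) = +0.1020; T[3,3] = 0.
  T[0,:] = [+0.0000 -0.5211 +0.3944 -0.1408 -0.4366 +0.1690]
  T[1,:] = [-0.5000 +0.0000 +0.1739 -0.0652 -0.6304 +0.2826]
  T[2,:] = [+0.2787 +0.0656 +0.0000 -0.1803 +0.5246 -0.6066]
  T[3,:] = [-0.2449 -0.0612 -0.4694 +0.0000 +0.1020 +0.7959]
  T[4,:] = [-1.1333 +0.2000 +0.1000 -0.1000 +0.0000 +0.1333]
  T[5,:] = [-0.0405 -0.3108 -0.4324 +0.4459 +0.4459 +0.0000]
|λ(T)| sorted: 1.2571, 1.0480, 0.6226, 0.6226, 0.5245, 0.1570.
spectral radius ρ = 1.2571; 1.2571 > 1: divergent.

no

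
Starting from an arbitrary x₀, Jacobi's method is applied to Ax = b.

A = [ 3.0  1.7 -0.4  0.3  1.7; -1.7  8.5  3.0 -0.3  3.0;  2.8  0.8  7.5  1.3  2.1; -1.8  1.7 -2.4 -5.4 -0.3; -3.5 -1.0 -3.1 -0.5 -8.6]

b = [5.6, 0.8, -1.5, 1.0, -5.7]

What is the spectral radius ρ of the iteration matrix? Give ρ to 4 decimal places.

Diagonal D = diag(3, 8.5, 7.5, -5.4, -8.6); L, U strict lower/upper.
Jacobi: T = -D⁻¹(L+U), T[2,0] = -(2.8)/(7.5) = -0.3733; T[2,2] = 0.
  T[0,:] = [+0.0000 -0.5667 +0.1333 -0.1000 -0.5667]
  T[1,:] = [+0.2000 +0.0000 -0.3529 +0.0353 -0.3529]
  T[2,:] = [-0.3733 -0.1067 +0.0000 -0.1733 -0.2800]
  T[3,:] = [-0.3333 +0.3148 -0.4444 +0.0000 -0.0556]
  T[4,:] = [-0.4070 -0.1163 -0.3605 -0.0581 +0.0000]
moduli |λ_i(T)| = 0.8535, 0.3844, 0.3844, 0.1887, 0.1887.
ρ = 0.8535; 0.8535 < 1 ⇒ converges.

0.8535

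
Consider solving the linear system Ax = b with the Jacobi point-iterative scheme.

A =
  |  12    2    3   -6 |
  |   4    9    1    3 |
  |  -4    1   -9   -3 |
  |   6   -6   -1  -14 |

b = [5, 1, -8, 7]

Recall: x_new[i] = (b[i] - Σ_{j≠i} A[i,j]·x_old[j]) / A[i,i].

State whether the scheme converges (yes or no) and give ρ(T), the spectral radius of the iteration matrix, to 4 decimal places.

yes, ρ = 0.8576

A = D + L + U where D = diag(12, 9, -9, -14).
Jacobi T = -D⁻¹(L+U): T[3,0] = -(6)/(-14) = +0.4286; T[3,3] = 0.
  T[0,:] = [+0.0000 -0.1667 -0.2500 +0.5000]
  T[1,:] = [-0.4444 +0.0000 -0.1111 -0.3333]
  T[2,:] = [-0.4444 +0.1111 +0.0000 -0.3333]
  T[3,:] = [+0.4286 -0.4286 -0.0714 +0.0000]
eigenvalue magnitudes: 0.8576, 0.4539, 0.4539, 0.0274.
spectral radius ρ = 0.8576; 0.8576 < 1, so it converges for any x₀.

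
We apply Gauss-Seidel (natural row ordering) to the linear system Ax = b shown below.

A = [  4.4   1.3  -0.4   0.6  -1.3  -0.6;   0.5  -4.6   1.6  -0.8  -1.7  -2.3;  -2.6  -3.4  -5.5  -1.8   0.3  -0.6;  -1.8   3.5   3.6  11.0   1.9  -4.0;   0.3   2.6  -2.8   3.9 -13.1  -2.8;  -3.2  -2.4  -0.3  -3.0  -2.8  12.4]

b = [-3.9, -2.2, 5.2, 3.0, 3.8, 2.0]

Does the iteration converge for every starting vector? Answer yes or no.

yes

Split A = D + L + U, D = diag(4.4, -4.6, -5.5, 11, -13.1, 12.4).
T_GS = -(D+L)⁻¹U: row 0 first, T[0,4] = -(-1.3)/(4.4) = +0.2955; later rows by forward substitution.
  T[0,:] = [+0.0000, -0.2955, +0.0909, -0.1364, +0.2955, +0.1364]
  T[1,:] = [+0.0000, -0.0321, +0.3577, -0.1887, -0.3375, -0.4852]
  T[2,:] = [+0.0000, +0.1595, -0.2641, -0.1461, +0.1235, +0.1264]
  T[3,:] = [+0.0000, -0.0903, -0.0125, +0.0856, -0.0574, +0.4990]
  T[4,:] = [+0.0000, -0.0741, +0.1258, +0.0161, -0.1037, -0.1854]
  T[5,:] = [+0.0000, -0.1172, +0.1117, -0.0509, -0.0234, +0.0232]
|eigenvalues of T|: 0.6119, 0.3130, 0.1722, 0.1722, 0.0564, 0.0000.
ρ(T) = max|λ| = 0.6119; 0.6119 < 1: convergent.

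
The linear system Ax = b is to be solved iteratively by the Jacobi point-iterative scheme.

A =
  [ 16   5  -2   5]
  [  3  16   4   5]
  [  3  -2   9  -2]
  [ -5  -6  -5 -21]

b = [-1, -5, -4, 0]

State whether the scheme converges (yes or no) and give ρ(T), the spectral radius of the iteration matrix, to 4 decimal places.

yes, ρ = 0.5323

Write A = D+L+U with D = diag(16, 16, 9, -21).
Jacobi T = -D⁻¹(L+U): T[0,3] = -(5)/(16) = -0.3125; T[0,0] = 0.
  T[0,:] = [+0.0000, -0.3125, +0.1250, -0.3125]
  T[1,:] = [-0.1875, +0.0000, -0.2500, -0.3125]
  T[2,:] = [-0.3333, +0.2222, +0.0000, +0.2222]
  T[3,:] = [-0.2381, -0.2857, -0.2381, +0.0000]
moduli |λ_i(T)| = 0.5323, 0.3761, 0.3761, 0.2984.
ρ(T) = max|λ| = 0.5323; 0.5323 < 1: convergent.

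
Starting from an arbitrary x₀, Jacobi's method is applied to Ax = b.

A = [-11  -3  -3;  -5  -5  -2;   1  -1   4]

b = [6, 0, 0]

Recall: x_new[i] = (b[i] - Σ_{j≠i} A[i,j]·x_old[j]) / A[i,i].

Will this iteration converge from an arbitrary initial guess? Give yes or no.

Split A = D + L + U, D = diag(-11, -5, 4).
Jacobi T = -D⁻¹(L+U): T[1,2] = -(-2)/(-5) = -0.4000; T[1,1] = 0.
  T[0,:] = [+0.0000 -0.2727 -0.2727]
  T[1,:] = [-1.0000 +0.0000 -0.4000]
  T[2,:] = [-0.2500 +0.2500 +0.0000]
moduli |λ_i(T)| = 0.5603, 0.3541, 0.2062.
spectral radius ρ = 0.5603; 0.5603 < 1, so it converges for any x₀.

yes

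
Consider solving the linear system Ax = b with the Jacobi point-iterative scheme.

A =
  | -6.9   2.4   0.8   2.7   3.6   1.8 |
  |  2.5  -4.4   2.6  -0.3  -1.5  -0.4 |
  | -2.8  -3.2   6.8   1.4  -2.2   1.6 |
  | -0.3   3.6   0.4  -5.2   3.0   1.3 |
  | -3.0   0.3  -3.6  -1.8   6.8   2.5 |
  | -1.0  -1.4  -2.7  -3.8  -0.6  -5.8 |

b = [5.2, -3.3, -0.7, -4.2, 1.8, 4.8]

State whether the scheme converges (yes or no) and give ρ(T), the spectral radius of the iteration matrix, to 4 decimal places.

Write A = D+L+U with D = diag(-6.9, -4.4, 6.8, -5.2, 6.8, -5.8).
T_J = -D⁻¹(L+U): T[3,5] = -(1.3)/(-5.2) = +0.2500; T[3,3] = 0.
  T[0,:] = [+0.0000  +0.3478  +0.1159  +0.3913  +0.5217  +0.2609]
  T[1,:] = [+0.5682  +0.0000  +0.5909  -0.0682  -0.3409  -0.0909]
  T[2,:] = [+0.4118  +0.4706  +0.0000  -0.2059  +0.3235  -0.2353]
  T[3,:] = [-0.0577  +0.6923  +0.0769  +0.0000  +0.5769  +0.2500]
  T[4,:] = [+0.4412  -0.0441  +0.5294  +0.2647  +0.0000  -0.3676]
  T[5,:] = [-0.1724  -0.2414  -0.4655  -0.6552  -0.1034  +0.0000]
eigenvalue magnitudes: 1.1664, 0.8432, 0.4845, 0.4845, 0.2467, 0.2467.
ρ = 1.1664; 1.1664 > 1: divergent.

no, ρ = 1.1664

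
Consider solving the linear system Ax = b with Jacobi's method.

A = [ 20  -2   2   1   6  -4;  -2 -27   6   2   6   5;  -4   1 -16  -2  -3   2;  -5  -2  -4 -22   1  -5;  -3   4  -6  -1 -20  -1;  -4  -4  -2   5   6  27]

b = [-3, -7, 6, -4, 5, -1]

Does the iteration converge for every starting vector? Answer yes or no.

yes

Split A = D + L + U, D = diag(20, -27, -16, -22, -20, 27).
Jacobi T = -D⁻¹(L+U): T[1,5] = -(5)/(-27) = +0.1852; T[1,1] = 0.
  T[0,:] = [+0.0000, +0.1000, -0.1000, -0.0500, -0.3000, +0.2000]
  T[1,:] = [-0.0741, +0.0000, +0.2222, +0.0741, +0.2222, +0.1852]
  T[2,:] = [-0.2500, +0.0625, +0.0000, -0.1250, -0.1875, +0.1250]
  T[3,:] = [-0.2273, -0.0909, -0.1818, +0.0000, +0.0455, -0.2273]
  T[4,:] = [-0.1500, +0.2000, -0.3000, -0.0500, +0.0000, -0.0500]
  T[5,:] = [+0.1481, +0.1481, +0.0741, -0.1852, -0.2222, +0.0000]
moduli |λ_i(T)| = 0.5524, 0.4524, 0.2557, 0.2468, 0.0821, 0.0268.
ρ(T) = max|λ| = 0.5524; 0.5524 < 1, so it converges for any x₀.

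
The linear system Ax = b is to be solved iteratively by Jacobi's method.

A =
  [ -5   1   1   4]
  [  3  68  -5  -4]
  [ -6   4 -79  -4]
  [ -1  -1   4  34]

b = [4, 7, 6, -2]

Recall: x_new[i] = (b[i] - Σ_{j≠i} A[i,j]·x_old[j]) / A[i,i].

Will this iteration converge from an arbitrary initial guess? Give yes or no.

yes

Diagonal D = diag(-5, 68, -79, 34); L, U strict lower/upper.
Jacobi: T = -D⁻¹(L+U), T[2,1] = -(4)/(-79) = +0.0506; T[2,2] = 0.
  T[0,:] = [+0.0000  +0.2000  +0.2000  +0.8000]
  T[1,:] = [-0.0441  +0.0000  +0.0735  +0.0588]
  T[2,:] = [-0.0759  +0.0506  +0.0000  -0.0506]
  T[3,:] = [+0.0294  +0.0294  -0.1176  +0.0000]
|λ(T)| sorted: 0.1931, 0.1387, 0.1387, 0.0495.
ρ(T) = max|λ| = 0.1931; 0.1931 < 1 ⇒ converges.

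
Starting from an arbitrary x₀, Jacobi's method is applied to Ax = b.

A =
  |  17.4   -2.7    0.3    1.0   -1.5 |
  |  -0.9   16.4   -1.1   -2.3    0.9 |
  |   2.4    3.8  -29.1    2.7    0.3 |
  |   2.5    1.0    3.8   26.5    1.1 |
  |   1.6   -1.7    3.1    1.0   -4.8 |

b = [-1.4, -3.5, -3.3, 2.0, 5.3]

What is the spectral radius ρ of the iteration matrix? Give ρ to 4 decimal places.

Let D = diag(17.4, 16.4, -29.1, 26.5, -4.8); L, U the strict triangles.
Jacobi: T = -D⁻¹(L+U), T[0,1] = -(-2.7)/(17.4) = +0.1552; T[0,0] = 0.
  T[0,:] = [+0.0000, +0.1552, -0.0172, -0.0575, +0.0862]
  T[1,:] = [+0.0549, +0.0000, +0.0671, +0.1402, -0.0549]
  T[2,:] = [+0.0825, +0.1306, +0.0000, +0.0928, +0.0103]
  T[3,:] = [-0.0943, -0.0377, -0.1434, +0.0000, -0.0415]
  T[4,:] = [+0.3333, -0.3542, +0.6458, +0.2083, +0.0000]
moduli |λ_i(T)| = 0.2810, 0.1835, 0.1835, 0.0515, 0.0475.
ρ(T) = max|λ| = 0.2810; 0.2810 < 1: convergent.

0.2810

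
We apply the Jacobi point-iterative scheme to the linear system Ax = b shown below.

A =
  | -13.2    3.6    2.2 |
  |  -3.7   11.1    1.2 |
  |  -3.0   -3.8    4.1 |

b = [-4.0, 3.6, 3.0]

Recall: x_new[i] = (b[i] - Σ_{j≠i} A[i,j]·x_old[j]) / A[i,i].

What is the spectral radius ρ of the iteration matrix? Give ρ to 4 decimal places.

0.4274

Let D = diag(-13.2, 11.1, 4.1); L, U the strict triangles.
T_J = -D⁻¹(L+U): T[2,0] = -(-3)/(4.1) = +0.7317; T[2,2] = 0.
  T[0,:] = [+0.0000 +0.2727 +0.1667]
  T[1,:] = [+0.3333 +0.0000 -0.1081]
  T[2,:] = [+0.7317 +0.9268 +0.0000]
moduli |λ_i(T)| = 0.4274, 0.2646, 0.2646.
ρ(T) = max|λ| = 0.4274; 0.4274 < 1 ⇒ converges.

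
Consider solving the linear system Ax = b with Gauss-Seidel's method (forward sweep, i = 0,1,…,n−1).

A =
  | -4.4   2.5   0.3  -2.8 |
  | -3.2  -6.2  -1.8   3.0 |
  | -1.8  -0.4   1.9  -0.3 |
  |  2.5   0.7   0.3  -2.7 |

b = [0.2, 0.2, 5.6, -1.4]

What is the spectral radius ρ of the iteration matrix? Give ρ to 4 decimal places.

0.8902

A = D + L + U where D = diag(-4.4, -6.2, 1.9, -2.7).
GS T = -(D+L)⁻¹U: row 0 first, T[0,3] = -(-2.8)/(-4.4) = -0.6364; later rows by forward substitution.
  T[0,:] = [+0.0000  +0.5682  +0.0682  -0.6364]
  T[1,:] = [+0.0000  -0.2933  -0.3255  +0.8123]
  T[2,:] = [+0.0000  +0.4765  -0.0039  -0.2740]
  T[3,:] = [+0.0000  +0.5030  -0.0217  -0.4091]
moduli |λ_i(T)| = 0.8902, 0.1646, 0.1646, 0.0000.
spectral radius ρ = 0.8902; 0.8902 < 1: convergent.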